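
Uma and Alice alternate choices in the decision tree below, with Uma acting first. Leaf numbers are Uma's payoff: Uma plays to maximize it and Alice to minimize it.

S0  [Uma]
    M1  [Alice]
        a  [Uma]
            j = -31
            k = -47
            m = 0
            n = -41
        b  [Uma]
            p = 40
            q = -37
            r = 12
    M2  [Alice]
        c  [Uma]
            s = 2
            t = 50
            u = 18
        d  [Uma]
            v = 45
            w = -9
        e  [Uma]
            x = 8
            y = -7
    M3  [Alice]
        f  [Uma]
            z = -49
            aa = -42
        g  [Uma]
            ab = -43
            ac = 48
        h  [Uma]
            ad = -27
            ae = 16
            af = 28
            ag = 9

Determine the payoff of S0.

8

a (Uma): max(-31, -47, 0, -41) = 0
b (Uma): max(40, -37, 12) = 40
M1 (Alice): min(0, 40) = 0
c (Uma): max(2, 50, 18) = 50
d (Uma): max(45, -9) = 45
e (Uma): max(8, -7) = 8
M2 (Alice): min(50, 45, 8) = 8
f (Uma): max(-49, -42) = -42
g (Uma): max(-43, 48) = 48
h (Uma): max(-27, 16, 28, 9) = 28
M3 (Alice): min(-42, 48, 28) = -42
S0 (Uma): max(0, 8, -42) = 8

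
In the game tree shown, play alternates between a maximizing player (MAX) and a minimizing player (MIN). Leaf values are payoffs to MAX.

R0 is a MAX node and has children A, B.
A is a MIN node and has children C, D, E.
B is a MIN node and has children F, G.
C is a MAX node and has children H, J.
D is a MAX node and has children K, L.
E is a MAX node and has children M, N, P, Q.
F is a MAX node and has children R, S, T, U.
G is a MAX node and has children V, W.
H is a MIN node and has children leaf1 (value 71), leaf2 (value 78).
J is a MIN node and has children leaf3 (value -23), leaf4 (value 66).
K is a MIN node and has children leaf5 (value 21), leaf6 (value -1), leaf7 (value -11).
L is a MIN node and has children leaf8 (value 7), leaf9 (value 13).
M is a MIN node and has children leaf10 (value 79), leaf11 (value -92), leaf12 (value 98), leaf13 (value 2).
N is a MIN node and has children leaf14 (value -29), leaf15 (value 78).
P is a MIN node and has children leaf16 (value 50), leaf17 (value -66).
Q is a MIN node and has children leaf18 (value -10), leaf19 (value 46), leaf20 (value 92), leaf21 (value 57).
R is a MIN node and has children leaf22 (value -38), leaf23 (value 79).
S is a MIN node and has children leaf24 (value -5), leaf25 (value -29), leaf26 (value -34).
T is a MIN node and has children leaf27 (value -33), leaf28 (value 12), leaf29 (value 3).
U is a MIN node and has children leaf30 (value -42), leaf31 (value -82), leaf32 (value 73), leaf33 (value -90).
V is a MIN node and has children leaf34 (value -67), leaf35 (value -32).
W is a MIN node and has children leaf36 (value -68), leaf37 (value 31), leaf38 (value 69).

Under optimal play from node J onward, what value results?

-23

J (MIN): min(-23, 66) = -23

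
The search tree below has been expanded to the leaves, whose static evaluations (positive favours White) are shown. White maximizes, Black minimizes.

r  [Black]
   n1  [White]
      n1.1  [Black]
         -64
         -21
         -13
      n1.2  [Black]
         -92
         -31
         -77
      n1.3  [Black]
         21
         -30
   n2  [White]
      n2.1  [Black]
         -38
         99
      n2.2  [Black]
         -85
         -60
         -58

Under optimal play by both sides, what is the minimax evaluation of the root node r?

-38

n1.1 (Black): min(-64, -21, -13) = -64
n1.2 (Black): min(-92, -31, -77) = -92
n1.3 (Black): min(21, -30) = -30
n1 (White): max(-64, -92, -30) = -30
n2.1 (Black): min(-38, 99) = -38
n2.2 (Black): min(-85, -60, -58) = -85
n2 (White): max(-38, -85) = -38
r (Black): min(-30, -38) = -38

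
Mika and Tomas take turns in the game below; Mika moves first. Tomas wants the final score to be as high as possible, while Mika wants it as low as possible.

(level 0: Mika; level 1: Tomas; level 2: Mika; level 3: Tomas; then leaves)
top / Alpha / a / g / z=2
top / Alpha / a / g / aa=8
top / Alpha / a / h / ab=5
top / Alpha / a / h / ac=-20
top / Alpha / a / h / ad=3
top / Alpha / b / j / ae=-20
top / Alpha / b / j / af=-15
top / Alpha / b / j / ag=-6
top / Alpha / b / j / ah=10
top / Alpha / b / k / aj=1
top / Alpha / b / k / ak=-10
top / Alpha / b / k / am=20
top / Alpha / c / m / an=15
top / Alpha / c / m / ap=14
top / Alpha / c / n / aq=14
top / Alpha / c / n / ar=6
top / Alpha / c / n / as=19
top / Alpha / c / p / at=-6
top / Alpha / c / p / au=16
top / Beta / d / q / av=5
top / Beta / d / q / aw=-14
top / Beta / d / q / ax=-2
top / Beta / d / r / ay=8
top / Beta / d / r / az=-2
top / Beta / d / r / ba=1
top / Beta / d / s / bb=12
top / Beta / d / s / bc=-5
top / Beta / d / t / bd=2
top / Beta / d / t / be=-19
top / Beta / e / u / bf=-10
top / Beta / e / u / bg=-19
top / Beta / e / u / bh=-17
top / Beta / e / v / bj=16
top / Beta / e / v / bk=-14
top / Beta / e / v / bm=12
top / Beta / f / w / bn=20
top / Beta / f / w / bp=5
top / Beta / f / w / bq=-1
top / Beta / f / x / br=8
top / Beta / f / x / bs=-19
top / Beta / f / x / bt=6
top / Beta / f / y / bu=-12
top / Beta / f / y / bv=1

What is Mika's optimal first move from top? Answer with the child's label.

g (Tomas): max(2, 8) = 8
h (Tomas): max(5, -20, 3) = 5
a (Mika): min(8, 5) = 5
j (Tomas): max(-20, -15, -6, 10) = 10
k (Tomas): max(1, -10, 20) = 20
b (Mika): min(10, 20) = 10
m (Tomas): max(15, 14) = 15
n (Tomas): max(14, 6, 19) = 19
p (Tomas): max(-6, 16) = 16
c (Mika): min(15, 19, 16) = 15
Alpha (Tomas): max(5, 10, 15) = 15
q (Tomas): max(5, -14, -2) = 5
r (Tomas): max(8, -2, 1) = 8
s (Tomas): max(12, -5) = 12
t (Tomas): max(2, -19) = 2
d (Mika): min(5, 8, 12, 2) = 2
u (Tomas): max(-10, -19, -17) = -10
v (Tomas): max(16, -14, 12) = 16
e (Mika): min(-10, 16) = -10
w (Tomas): max(20, 5, -1) = 20
x (Tomas): max(8, -19, 6) = 8
y (Tomas): max(-12, 1) = 1
f (Mika): min(20, 8, 1) = 1
Beta (Tomas): max(2, -10, 1) = 2
top (Mika): min(15, 2) = 2
Mika at top wants the lowest of {Alpha=15, Beta=2}, so chooses Beta.

Beta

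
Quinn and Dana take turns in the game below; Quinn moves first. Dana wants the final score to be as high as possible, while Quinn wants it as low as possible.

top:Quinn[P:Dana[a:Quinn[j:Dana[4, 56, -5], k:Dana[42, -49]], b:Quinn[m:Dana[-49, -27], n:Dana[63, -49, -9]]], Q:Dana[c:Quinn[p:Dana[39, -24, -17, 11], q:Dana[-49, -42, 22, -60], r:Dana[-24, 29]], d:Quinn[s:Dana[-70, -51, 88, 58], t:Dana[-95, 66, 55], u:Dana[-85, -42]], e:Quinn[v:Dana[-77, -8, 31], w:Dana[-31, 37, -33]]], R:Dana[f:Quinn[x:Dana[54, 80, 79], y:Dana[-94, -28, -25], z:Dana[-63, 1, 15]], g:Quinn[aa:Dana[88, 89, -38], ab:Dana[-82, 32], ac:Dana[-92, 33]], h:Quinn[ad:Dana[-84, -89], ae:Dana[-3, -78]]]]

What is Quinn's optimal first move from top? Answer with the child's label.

j (Dana): max(4, 56, -5) = 56
k (Dana): max(42, -49) = 42
a (Quinn): min(56, 42) = 42
m (Dana): max(-49, -27) = -27
n (Dana): max(63, -49, -9) = 63
b (Quinn): min(-27, 63) = -27
P (Dana): max(42, -27) = 42
p (Dana): max(39, -24, -17, 11) = 39
q (Dana): max(-49, -42, 22, -60) = 22
r (Dana): max(-24, 29) = 29
c (Quinn): min(39, 22, 29) = 22
s (Dana): max(-70, -51, 88, 58) = 88
t (Dana): max(-95, 66, 55) = 66
u (Dana): max(-85, -42) = -42
d (Quinn): min(88, 66, -42) = -42
v (Dana): max(-77, -8, 31) = 31
w (Dana): max(-31, 37, -33) = 37
e (Quinn): min(31, 37) = 31
Q (Dana): max(22, -42, 31) = 31
x (Dana): max(54, 80, 79) = 80
y (Dana): max(-94, -28, -25) = -25
z (Dana): max(-63, 1, 15) = 15
f (Quinn): min(80, -25, 15) = -25
aa (Dana): max(88, 89, -38) = 89
ab (Dana): max(-82, 32) = 32
ac (Dana): max(-92, 33) = 33
g (Quinn): min(89, 32, 33) = 32
ad (Dana): max(-84, -89) = -84
ae (Dana): max(-3, -78) = -3
h (Quinn): min(-84, -3) = -84
R (Dana): max(-25, 32, -84) = 32
top (Quinn): min(42, 31, 32) = 31
Quinn at top wants the lowest of {P=42, Q=31, R=32}, so chooses Q.

Q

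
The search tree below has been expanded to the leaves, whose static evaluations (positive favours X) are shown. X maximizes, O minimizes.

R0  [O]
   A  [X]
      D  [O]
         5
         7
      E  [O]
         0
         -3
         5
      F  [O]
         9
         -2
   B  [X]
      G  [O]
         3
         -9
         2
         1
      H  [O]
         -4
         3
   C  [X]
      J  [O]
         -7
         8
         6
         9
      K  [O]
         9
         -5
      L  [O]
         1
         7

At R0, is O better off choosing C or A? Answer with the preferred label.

C

J (O): min(-7, 8, 6, 9) = -7
K (O): min(9, -5) = -5
L (O): min(1, 7) = 1
C (X): max(-7, -5, 1) = 1
D (O): min(5, 7) = 5
E (O): min(0, -3, 5) = -3
F (O): min(9, -2) = -2
A (X): max(5, -3, -2) = 5
O prefers the lower value; C=1, A=5. C is better since 1 < 5.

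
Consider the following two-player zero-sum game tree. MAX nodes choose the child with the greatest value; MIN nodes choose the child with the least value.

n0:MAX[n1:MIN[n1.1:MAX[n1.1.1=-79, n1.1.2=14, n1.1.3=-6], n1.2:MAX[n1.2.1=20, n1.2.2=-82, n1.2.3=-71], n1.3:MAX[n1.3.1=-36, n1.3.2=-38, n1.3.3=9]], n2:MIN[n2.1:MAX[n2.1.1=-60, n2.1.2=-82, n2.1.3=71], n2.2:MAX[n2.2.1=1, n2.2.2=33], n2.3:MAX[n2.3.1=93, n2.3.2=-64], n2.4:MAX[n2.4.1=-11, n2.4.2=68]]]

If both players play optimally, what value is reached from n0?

33

n1.1 (MAX): max(-79, 14, -6) = 14
n1.2 (MAX): max(20, -82, -71) = 20
n1.3 (MAX): max(-36, -38, 9) = 9
n1 (MIN): min(14, 20, 9) = 9
n2.1 (MAX): max(-60, -82, 71) = 71
n2.2 (MAX): max(1, 33) = 33
n2.3 (MAX): max(93, -64) = 93
n2.4 (MAX): max(-11, 68) = 68
n2 (MIN): min(71, 33, 93, 68) = 33
n0 (MAX): max(9, 33) = 33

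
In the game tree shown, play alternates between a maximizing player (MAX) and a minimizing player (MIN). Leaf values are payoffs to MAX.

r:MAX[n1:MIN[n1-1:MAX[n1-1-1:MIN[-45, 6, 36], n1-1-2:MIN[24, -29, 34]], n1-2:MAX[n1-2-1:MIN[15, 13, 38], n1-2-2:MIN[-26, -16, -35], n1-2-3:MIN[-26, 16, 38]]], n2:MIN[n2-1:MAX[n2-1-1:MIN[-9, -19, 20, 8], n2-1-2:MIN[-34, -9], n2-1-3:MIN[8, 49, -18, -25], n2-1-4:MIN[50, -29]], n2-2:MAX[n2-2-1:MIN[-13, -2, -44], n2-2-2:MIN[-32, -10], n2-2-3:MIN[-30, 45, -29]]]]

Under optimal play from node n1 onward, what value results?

n1-1-1 (MIN): min(-45, 6, 36) = -45
n1-1-2 (MIN): min(24, -29, 34) = -29
n1-1 (MAX): max(-45, -29) = -29
n1-2-1 (MIN): min(15, 13, 38) = 13
n1-2-2 (MIN): min(-26, -16, -35) = -35
n1-2-3 (MIN): min(-26, 16, 38) = -26
n1-2 (MAX): max(13, -35, -26) = 13
n1 (MIN): min(-29, 13) = -29

-29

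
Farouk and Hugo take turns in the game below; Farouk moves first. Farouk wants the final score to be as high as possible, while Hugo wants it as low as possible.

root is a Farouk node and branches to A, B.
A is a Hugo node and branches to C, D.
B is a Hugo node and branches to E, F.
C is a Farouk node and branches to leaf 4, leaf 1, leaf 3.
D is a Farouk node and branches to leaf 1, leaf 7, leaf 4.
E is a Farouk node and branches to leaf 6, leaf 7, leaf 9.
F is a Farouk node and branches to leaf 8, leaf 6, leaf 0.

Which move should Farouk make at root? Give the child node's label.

B

C (Farouk): max(4, 1, 3) = 4
D (Farouk): max(1, 7, 4) = 7
A (Hugo): min(4, 7) = 4
E (Farouk): max(6, 7, 9) = 9
F (Farouk): max(8, 6, 0) = 8
B (Hugo): min(9, 8) = 8
root (Farouk): max(4, 8) = 8
Farouk at root wants the highest of {A=4, B=8}, so chooses B.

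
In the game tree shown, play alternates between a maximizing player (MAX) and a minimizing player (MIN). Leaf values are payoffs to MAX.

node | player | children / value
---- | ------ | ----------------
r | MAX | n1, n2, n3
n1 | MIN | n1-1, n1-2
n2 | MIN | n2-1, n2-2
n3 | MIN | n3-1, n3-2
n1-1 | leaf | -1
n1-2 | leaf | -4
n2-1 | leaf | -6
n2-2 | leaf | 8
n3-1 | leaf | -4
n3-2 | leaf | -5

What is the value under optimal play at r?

-4

n1 (MIN): min(-1, -4) = -4
n2 (MIN): min(-6, 8) = -6
n3 (MIN): min(-4, -5) = -5
r (MAX): max(-4, -6, -5) = -4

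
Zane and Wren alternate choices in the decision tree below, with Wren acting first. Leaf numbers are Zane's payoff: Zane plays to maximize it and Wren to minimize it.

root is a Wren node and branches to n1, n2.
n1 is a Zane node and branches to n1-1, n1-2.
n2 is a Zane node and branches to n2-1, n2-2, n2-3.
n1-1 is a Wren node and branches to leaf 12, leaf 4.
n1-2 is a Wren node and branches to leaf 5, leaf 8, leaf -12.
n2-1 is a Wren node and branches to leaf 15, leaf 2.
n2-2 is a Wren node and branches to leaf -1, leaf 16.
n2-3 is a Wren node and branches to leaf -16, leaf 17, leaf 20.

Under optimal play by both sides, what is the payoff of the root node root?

2

n1-1 (Wren): min(12, 4) = 4
n1-2 (Wren): min(5, 8, -12) = -12
n1 (Zane): max(4, -12) = 4
n2-1 (Wren): min(15, 2) = 2
n2-2 (Wren): min(-1, 16) = -1
n2-3 (Wren): min(-16, 17, 20) = -16
n2 (Zane): max(2, -1, -16) = 2
root (Wren): min(4, 2) = 2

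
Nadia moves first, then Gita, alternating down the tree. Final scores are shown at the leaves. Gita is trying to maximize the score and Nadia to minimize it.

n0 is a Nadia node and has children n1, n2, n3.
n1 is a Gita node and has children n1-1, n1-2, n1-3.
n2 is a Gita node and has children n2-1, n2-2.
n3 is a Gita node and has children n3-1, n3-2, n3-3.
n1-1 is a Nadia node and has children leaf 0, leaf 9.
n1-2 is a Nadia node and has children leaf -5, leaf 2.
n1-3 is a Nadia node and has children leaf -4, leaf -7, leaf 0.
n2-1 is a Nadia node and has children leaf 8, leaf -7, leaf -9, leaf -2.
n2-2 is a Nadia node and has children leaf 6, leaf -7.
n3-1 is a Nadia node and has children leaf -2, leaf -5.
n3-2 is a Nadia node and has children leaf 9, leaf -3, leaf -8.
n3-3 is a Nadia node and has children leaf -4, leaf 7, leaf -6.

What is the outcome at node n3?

n3-1 (Nadia): min(-2, -5) = -5
n3-2 (Nadia): min(9, -3, -8) = -8
n3-3 (Nadia): min(-4, 7, -6) = -6
n3 (Gita): max(-5, -8, -6) = -5

-5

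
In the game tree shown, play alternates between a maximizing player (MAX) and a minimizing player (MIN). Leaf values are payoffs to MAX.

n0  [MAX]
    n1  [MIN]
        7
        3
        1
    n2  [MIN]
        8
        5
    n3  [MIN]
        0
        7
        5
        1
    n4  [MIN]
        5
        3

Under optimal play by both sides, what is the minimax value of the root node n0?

n1 (MIN): min(7, 3, 1) = 1
n2 (MIN): min(8, 5) = 5
n3 (MIN): min(0, 7, 5, 1) = 0
n4 (MIN): min(5, 3) = 3
n0 (MAX): max(1, 5, 0, 3) = 5

5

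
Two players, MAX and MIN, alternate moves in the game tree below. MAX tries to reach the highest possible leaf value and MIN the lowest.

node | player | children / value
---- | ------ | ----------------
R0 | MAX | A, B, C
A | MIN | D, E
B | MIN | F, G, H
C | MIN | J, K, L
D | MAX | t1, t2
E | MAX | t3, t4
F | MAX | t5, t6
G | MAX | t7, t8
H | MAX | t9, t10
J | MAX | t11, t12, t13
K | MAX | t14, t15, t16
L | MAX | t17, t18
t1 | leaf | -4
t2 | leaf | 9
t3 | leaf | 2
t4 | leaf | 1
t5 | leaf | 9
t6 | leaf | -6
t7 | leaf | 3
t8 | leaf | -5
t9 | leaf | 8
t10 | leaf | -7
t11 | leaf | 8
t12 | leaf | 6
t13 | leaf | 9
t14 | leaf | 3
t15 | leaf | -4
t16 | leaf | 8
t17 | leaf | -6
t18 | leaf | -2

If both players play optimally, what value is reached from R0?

D (MAX): max(-4, 9) = 9
E (MAX): max(2, 1) = 2
A (MIN): min(9, 2) = 2
F (MAX): max(9, -6) = 9
G (MAX): max(3, -5) = 3
H (MAX): max(8, -7) = 8
B (MIN): min(9, 3, 8) = 3
J (MAX): max(8, 6, 9) = 9
K (MAX): max(3, -4, 8) = 8
L (MAX): max(-6, -2) = -2
C (MIN): min(9, 8, -2) = -2
R0 (MAX): max(2, 3, -2) = 3

3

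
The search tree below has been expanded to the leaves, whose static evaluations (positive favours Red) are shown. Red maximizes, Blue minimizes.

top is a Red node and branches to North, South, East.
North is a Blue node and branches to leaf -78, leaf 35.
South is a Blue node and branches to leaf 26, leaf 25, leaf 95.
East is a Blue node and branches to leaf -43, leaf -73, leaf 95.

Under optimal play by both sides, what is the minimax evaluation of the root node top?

North (Blue): min(-78, 35) = -78
South (Blue): min(26, 25, 95) = 25
East (Blue): min(-43, -73, 95) = -73
top (Red): max(-78, 25, -73) = 25

25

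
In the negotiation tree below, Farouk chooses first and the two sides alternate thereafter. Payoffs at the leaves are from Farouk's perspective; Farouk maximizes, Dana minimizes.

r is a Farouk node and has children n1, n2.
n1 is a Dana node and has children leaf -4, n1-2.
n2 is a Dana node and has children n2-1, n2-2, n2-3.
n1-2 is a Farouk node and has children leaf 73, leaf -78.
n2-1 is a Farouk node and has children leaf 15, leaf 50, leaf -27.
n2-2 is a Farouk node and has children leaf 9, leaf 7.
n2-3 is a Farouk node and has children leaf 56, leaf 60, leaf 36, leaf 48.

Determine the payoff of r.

n1-2 (Farouk): max(73, -78) = 73
n1 (Dana): min(-4, 73) = -4
n2-1 (Farouk): max(15, 50, -27) = 50
n2-2 (Farouk): max(9, 7) = 9
n2-3 (Farouk): max(56, 60, 36, 48) = 60
n2 (Dana): min(50, 9, 60) = 9
r (Farouk): max(-4, 9) = 9

9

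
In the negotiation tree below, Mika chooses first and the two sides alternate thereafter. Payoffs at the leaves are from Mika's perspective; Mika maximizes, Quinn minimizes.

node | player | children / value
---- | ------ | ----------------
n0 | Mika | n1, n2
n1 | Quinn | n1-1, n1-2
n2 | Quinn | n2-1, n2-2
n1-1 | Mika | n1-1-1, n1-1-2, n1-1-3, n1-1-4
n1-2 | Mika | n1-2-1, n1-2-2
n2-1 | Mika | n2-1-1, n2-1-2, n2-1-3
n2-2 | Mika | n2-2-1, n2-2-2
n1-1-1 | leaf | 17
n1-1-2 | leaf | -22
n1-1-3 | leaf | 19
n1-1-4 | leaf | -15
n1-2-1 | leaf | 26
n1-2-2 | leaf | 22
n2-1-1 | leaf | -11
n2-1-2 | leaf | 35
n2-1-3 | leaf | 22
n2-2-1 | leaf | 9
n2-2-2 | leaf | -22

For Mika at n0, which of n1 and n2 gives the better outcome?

n1-1 (Mika): max(17, -22, 19, -15) = 19
n1-2 (Mika): max(26, 22) = 26
n1 (Quinn): min(19, 26) = 19
n2-1 (Mika): max(-11, 35, 22) = 35
n2-2 (Mika): max(9, -22) = 9
n2 (Quinn): min(35, 9) = 9
Mika prefers the higher value; n1=19, n2=9. n1 is better since 19 > 9.

n1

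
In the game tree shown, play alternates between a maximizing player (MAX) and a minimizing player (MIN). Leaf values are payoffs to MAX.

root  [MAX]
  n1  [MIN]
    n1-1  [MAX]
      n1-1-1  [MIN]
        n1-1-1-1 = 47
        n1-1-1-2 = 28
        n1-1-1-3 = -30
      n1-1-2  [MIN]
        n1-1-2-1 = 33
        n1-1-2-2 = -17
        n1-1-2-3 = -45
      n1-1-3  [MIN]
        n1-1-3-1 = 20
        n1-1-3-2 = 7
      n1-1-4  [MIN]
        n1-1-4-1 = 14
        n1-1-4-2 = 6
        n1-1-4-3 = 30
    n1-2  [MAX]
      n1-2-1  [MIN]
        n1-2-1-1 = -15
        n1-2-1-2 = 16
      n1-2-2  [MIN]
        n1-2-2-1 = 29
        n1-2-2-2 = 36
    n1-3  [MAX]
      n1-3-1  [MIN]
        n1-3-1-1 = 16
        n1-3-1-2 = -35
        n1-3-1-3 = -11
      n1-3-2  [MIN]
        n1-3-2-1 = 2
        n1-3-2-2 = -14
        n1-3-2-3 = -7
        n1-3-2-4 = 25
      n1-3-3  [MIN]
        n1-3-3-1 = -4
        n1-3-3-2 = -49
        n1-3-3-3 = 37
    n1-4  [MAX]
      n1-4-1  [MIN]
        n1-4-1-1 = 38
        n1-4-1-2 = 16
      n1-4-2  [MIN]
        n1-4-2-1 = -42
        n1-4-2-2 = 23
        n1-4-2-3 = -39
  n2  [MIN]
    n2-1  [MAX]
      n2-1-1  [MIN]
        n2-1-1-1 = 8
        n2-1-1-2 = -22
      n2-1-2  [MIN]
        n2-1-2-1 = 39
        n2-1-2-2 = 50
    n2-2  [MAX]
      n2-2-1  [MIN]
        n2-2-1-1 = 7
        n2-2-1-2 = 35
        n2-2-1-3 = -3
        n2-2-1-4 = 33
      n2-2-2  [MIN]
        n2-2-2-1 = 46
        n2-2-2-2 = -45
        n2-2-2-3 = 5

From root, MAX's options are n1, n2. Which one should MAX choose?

n1-1-1 (MIN): min(47, 28, -30) = -30
n1-1-2 (MIN): min(33, -17, -45) = -45
n1-1-3 (MIN): min(20, 7) = 7
n1-1-4 (MIN): min(14, 6, 30) = 6
n1-1 (MAX): max(-30, -45, 7, 6) = 7
n1-2-1 (MIN): min(-15, 16) = -15
n1-2-2 (MIN): min(29, 36) = 29
n1-2 (MAX): max(-15, 29) = 29
n1-3-1 (MIN): min(16, -35, -11) = -35
n1-3-2 (MIN): min(2, -14, -7, 25) = -14
n1-3-3 (MIN): min(-4, -49, 37) = -49
n1-3 (MAX): max(-35, -14, -49) = -14
n1-4-1 (MIN): min(38, 16) = 16
n1-4-2 (MIN): min(-42, 23, -39) = -42
n1-4 (MAX): max(16, -42) = 16
n1 (MIN): min(7, 29, -14, 16) = -14
n2-1-1 (MIN): min(8, -22) = -22
n2-1-2 (MIN): min(39, 50) = 39
n2-1 (MAX): max(-22, 39) = 39
n2-2-1 (MIN): min(7, 35, -3, 33) = -3
n2-2-2 (MIN): min(46, -45, 5) = -45
n2-2 (MAX): max(-3, -45) = -3
n2 (MIN): min(39, -3) = -3
root (MAX): max(-14, -3) = -3
MAX at root wants the highest of {n1=-14, n2=-3}, so chooses n2.

n2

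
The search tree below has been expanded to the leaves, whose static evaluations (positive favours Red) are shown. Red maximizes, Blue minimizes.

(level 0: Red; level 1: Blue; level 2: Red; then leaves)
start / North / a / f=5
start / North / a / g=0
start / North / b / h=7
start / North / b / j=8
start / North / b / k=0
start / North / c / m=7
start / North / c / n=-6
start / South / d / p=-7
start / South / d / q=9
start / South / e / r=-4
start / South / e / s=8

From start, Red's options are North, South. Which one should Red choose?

South

a (Red): max(5, 0) = 5
b (Red): max(7, 8, 0) = 8
c (Red): max(7, -6) = 7
North (Blue): min(5, 8, 7) = 5
d (Red): max(-7, 9) = 9
e (Red): max(-4, 8) = 8
South (Blue): min(9, 8) = 8
start (Red): max(5, 8) = 8
Red at start wants the highest of {North=5, South=8}, so chooses South.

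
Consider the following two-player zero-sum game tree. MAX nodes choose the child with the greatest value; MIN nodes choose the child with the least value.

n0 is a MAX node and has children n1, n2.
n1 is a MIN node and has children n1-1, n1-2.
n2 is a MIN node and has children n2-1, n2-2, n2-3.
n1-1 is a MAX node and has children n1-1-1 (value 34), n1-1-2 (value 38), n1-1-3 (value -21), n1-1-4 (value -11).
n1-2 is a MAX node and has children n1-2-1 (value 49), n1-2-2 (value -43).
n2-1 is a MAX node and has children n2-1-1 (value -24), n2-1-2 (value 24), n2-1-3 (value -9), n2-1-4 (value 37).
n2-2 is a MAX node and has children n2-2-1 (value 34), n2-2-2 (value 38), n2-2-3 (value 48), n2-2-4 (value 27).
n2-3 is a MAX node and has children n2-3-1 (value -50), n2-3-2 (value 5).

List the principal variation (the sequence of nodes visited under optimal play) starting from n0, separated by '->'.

n0 -> n1 -> n1-1 -> n1-1-2

n1-1 (MAX): max(34, 38, -21, -11) = 38
n1-2 (MAX): max(49, -43) = 49
n1 (MIN): min(38, 49) = 38
n2-1 (MAX): max(-24, 24, -9, 37) = 37
n2-2 (MAX): max(34, 38, 48, 27) = 48
n2-3 (MAX): max(-50, 5) = 5
n2 (MIN): min(37, 48, 5) = 5
n0 (MAX): max(38, 5) = 38
At n0, MAX picks n1 (highest: 38).
At n1, MIN picks n1-1 (lowest: 38).
At n1-1, MAX picks n1-1-2 (highest: 38).
Terminal value 38.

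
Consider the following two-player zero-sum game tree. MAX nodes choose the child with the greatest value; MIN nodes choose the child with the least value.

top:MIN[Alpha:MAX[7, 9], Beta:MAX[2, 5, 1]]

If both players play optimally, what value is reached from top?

Alpha (MAX): max(7, 9) = 9
Beta (MAX): max(2, 5, 1) = 5
top (MIN): min(9, 5) = 5

5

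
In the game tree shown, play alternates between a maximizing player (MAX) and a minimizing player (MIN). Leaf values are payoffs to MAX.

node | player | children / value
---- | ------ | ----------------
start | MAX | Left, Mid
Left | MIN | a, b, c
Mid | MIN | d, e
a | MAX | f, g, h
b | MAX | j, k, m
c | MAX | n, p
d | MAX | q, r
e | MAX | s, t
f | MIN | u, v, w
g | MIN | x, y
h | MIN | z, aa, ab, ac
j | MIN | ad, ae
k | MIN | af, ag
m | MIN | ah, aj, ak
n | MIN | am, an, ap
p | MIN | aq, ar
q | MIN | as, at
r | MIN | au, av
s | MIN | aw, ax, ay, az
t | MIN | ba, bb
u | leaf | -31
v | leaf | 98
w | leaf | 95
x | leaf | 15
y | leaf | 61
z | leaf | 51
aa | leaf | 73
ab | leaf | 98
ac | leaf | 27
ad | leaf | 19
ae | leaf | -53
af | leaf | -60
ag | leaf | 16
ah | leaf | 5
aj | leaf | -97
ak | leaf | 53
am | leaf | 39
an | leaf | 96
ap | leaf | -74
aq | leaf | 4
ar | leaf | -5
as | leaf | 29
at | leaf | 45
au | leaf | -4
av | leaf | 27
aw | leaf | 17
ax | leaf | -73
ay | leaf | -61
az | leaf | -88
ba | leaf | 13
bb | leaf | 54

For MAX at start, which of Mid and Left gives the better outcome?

Mid

q (MIN): min(29, 45) = 29
r (MIN): min(-4, 27) = -4
d (MAX): max(29, -4) = 29
s (MIN): min(17, -73, -61, -88) = -88
t (MIN): min(13, 54) = 13
e (MAX): max(-88, 13) = 13
Mid (MIN): min(29, 13) = 13
f (MIN): min(-31, 98, 95) = -31
g (MIN): min(15, 61) = 15
h (MIN): min(51, 73, 98, 27) = 27
a (MAX): max(-31, 15, 27) = 27
j (MIN): min(19, -53) = -53
k (MIN): min(-60, 16) = -60
m (MIN): min(5, -97, 53) = -97
b (MAX): max(-53, -60, -97) = -53
n (MIN): min(39, 96, -74) = -74
p (MIN): min(4, -5) = -5
c (MAX): max(-74, -5) = -5
Left (MIN): min(27, -53, -5) = -53
MAX prefers the higher value; Mid=13, Left=-53. Mid is better since 13 > -53.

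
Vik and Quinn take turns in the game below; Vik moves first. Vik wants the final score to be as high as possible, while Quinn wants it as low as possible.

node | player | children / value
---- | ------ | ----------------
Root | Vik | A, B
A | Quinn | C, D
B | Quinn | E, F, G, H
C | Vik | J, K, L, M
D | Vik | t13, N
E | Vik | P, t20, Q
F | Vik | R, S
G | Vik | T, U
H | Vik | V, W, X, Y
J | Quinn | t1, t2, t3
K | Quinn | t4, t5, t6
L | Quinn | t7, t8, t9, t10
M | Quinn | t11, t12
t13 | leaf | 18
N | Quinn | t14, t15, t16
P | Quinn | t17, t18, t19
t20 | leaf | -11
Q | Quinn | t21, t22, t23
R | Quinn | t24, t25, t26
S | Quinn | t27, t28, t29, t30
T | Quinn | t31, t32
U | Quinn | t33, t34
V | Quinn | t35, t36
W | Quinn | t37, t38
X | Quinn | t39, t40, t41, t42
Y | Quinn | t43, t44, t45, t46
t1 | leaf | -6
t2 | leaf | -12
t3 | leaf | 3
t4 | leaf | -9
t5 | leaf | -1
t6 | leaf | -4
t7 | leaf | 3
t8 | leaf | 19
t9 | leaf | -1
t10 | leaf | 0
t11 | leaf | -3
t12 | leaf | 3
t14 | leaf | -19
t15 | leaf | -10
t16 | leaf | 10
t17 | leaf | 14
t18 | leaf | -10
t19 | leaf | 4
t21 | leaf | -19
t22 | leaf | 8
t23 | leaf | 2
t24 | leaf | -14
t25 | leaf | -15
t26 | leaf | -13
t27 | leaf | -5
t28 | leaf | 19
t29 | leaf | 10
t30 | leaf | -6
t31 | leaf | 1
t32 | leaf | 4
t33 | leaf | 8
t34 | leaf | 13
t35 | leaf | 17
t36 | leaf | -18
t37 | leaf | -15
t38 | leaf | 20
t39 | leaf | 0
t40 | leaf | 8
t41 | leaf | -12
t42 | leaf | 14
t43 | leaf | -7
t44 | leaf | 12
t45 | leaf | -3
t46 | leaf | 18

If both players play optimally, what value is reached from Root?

-1

J (Quinn): min(-6, -12, 3) = -12
K (Quinn): min(-9, -1, -4) = -9
L (Quinn): min(3, 19, -1, 0) = -1
M (Quinn): min(-3, 3) = -3
C (Vik): max(-12, -9, -1, -3) = -1
N (Quinn): min(-19, -10, 10) = -19
D (Vik): max(18, -19) = 18
A (Quinn): min(-1, 18) = -1
P (Quinn): min(14, -10, 4) = -10
Q (Quinn): min(-19, 8, 2) = -19
E (Vik): max(-10, -11, -19) = -10
R (Quinn): min(-14, -15, -13) = -15
S (Quinn): min(-5, 19, 10, -6) = -6
F (Vik): max(-15, -6) = -6
T (Quinn): min(1, 4) = 1
U (Quinn): min(8, 13) = 8
G (Vik): max(1, 8) = 8
V (Quinn): min(17, -18) = -18
W (Quinn): min(-15, 20) = -15
X (Quinn): min(0, 8, -12, 14) = -12
Y (Quinn): min(-7, 12, -3, 18) = -7
H (Vik): max(-18, -15, -12, -7) = -7
B (Quinn): min(-10, -6, 8, -7) = -10
Root (Vik): max(-1, -10) = -1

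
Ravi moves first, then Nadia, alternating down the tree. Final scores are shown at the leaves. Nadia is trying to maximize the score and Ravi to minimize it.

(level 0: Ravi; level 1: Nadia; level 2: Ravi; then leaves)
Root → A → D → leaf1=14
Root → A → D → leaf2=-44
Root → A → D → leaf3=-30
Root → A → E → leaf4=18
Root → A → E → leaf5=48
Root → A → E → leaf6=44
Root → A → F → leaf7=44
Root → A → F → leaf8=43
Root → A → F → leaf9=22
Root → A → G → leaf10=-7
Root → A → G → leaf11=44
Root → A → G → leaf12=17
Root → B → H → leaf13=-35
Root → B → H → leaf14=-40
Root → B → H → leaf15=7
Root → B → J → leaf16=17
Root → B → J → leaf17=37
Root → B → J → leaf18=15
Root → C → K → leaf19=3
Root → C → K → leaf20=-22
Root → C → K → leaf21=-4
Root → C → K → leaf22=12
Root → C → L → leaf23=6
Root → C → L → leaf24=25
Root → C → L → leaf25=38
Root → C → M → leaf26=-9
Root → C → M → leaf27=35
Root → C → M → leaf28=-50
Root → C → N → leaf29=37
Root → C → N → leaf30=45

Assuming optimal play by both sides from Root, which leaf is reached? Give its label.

leaf18

D (Ravi): min(14, -44, -30) = -44
E (Ravi): min(18, 48, 44) = 18
F (Ravi): min(44, 43, 22) = 22
G (Ravi): min(-7, 44, 17) = -7
A (Nadia): max(-44, 18, 22, -7) = 22
H (Ravi): min(-35, -40, 7) = -40
J (Ravi): min(17, 37, 15) = 15
B (Nadia): max(-40, 15) = 15
K (Ravi): min(3, -22, -4, 12) = -22
L (Ravi): min(6, 25, 38) = 6
M (Ravi): min(-9, 35, -50) = -50
N (Ravi): min(37, 45) = 37
C (Nadia): max(-22, 6, -50, 37) = 37
Root (Ravi): min(22, 15, 37) = 15
At Root, Ravi picks B (lowest: 15).
At B, Nadia picks J (highest: 15).
At J, Ravi picks leaf18 (lowest: 15).
Terminal value 15.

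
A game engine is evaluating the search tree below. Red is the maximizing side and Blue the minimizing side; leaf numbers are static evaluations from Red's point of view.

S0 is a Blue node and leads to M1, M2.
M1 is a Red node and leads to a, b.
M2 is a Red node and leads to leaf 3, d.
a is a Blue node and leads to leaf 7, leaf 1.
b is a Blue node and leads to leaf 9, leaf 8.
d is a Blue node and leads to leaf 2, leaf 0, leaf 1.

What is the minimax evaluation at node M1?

a (Blue): min(7, 1) = 1
b (Blue): min(9, 8) = 8
M1 (Red): max(1, 8) = 8

8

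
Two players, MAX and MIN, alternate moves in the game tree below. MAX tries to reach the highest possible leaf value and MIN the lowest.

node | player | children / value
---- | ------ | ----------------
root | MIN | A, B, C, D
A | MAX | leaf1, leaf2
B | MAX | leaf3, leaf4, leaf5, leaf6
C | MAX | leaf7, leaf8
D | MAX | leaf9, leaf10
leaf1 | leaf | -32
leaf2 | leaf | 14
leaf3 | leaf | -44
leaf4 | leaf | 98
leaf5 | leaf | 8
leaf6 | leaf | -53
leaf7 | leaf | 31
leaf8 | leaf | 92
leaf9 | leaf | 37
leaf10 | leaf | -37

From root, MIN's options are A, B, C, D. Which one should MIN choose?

A (MAX): max(-32, 14) = 14
B (MAX): max(-44, 98, 8, -53) = 98
C (MAX): max(31, 92) = 92
D (MAX): max(37, -37) = 37
root (MIN): min(14, 98, 92, 37) = 14
MIN at root wants the lowest of {A=14, B=98, C=92, D=37}, so chooses A.

A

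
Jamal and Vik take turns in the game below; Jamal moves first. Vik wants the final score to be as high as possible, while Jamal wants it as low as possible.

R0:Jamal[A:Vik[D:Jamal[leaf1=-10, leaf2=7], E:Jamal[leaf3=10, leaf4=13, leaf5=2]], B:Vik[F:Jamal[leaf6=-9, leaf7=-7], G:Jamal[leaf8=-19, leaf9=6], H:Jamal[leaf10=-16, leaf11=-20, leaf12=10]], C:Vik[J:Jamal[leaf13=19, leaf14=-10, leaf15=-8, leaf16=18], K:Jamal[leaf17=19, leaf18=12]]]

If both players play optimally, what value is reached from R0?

-9

D (Jamal): min(-10, 7) = -10
E (Jamal): min(10, 13, 2) = 2
A (Vik): max(-10, 2) = 2
F (Jamal): min(-9, -7) = -9
G (Jamal): min(-19, 6) = -19
H (Jamal): min(-16, -20, 10) = -20
B (Vik): max(-9, -19, -20) = -9
J (Jamal): min(19, -10, -8, 18) = -10
K (Jamal): min(19, 12) = 12
C (Vik): max(-10, 12) = 12
R0 (Jamal): min(2, -9, 12) = -9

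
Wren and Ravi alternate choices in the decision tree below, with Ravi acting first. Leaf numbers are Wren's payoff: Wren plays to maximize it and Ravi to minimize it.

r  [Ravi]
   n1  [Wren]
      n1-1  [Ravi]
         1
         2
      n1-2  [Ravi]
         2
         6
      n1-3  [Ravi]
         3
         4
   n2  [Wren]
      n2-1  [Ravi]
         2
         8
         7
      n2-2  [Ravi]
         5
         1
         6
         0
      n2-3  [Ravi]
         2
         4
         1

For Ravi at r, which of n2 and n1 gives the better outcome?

n2-1 (Ravi): min(2, 8, 7) = 2
n2-2 (Ravi): min(5, 1, 6, 0) = 0
n2-3 (Ravi): min(2, 4, 1) = 1
n2 (Wren): max(2, 0, 1) = 2
n1-1 (Ravi): min(1, 2) = 1
n1-2 (Ravi): min(2, 6) = 2
n1-3 (Ravi): min(3, 4) = 3
n1 (Wren): max(1, 2, 3) = 3
Ravi prefers the lower value; n2=2, n1=3. n2 is better since 2 < 3.

n2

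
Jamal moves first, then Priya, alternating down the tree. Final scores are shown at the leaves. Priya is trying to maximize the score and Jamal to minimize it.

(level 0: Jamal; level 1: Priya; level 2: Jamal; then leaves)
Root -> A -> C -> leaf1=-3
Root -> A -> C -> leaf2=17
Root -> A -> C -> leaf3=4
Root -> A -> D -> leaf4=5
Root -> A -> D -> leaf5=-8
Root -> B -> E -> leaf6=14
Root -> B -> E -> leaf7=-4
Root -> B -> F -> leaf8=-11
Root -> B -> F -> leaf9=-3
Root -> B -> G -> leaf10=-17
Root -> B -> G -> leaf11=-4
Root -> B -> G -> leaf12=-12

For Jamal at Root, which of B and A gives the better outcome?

B

E (Jamal): min(14, -4) = -4
F (Jamal): min(-11, -3) = -11
G (Jamal): min(-17, -4, -12) = -17
B (Priya): max(-4, -11, -17) = -4
C (Jamal): min(-3, 17, 4) = -3
D (Jamal): min(5, -8) = -8
A (Priya): max(-3, -8) = -3
Jamal prefers the lower value; B=-4, A=-3. B is better since -4 < -3.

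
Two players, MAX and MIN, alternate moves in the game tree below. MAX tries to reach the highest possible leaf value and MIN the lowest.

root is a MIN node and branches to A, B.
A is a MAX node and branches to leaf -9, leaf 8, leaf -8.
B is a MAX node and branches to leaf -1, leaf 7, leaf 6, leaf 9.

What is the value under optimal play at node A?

8

A (MAX): max(-9, 8, -8) = 8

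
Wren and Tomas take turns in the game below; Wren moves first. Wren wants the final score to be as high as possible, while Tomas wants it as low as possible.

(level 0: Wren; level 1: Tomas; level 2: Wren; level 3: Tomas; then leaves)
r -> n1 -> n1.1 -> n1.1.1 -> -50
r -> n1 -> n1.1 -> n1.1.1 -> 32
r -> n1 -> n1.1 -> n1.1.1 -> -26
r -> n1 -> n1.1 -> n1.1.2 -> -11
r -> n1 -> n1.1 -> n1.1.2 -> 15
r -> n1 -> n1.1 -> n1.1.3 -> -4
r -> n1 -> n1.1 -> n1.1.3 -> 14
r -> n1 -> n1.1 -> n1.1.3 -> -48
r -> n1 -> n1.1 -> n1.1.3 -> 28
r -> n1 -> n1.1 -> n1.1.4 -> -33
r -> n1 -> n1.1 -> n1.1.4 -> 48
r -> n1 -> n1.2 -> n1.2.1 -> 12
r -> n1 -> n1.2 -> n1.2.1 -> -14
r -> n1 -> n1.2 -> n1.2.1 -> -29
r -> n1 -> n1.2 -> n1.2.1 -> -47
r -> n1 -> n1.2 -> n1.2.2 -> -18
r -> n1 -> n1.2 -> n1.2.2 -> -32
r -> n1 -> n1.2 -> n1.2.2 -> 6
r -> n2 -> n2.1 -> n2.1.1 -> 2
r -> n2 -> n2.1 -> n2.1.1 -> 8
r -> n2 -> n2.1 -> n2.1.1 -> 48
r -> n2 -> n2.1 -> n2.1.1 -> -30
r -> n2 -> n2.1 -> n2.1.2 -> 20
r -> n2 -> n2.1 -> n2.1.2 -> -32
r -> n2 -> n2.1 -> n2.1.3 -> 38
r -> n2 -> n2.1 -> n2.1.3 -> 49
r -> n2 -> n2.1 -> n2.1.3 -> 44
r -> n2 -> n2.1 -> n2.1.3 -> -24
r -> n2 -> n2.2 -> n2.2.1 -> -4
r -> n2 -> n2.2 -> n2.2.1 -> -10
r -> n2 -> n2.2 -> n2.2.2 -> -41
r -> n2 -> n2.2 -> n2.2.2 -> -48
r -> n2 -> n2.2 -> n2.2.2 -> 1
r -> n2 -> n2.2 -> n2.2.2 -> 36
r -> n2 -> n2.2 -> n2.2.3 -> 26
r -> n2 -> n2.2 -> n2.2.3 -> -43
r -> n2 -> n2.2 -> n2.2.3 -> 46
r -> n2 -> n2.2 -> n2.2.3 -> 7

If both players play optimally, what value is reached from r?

-24

n1.1.1 (Tomas): min(-50, 32, -26) = -50
n1.1.2 (Tomas): min(-11, 15) = -11
n1.1.3 (Tomas): min(-4, 14, -48, 28) = -48
n1.1.4 (Tomas): min(-33, 48) = -33
n1.1 (Wren): max(-50, -11, -48, -33) = -11
n1.2.1 (Tomas): min(12, -14, -29, -47) = -47
n1.2.2 (Tomas): min(-18, -32, 6) = -32
n1.2 (Wren): max(-47, -32) = -32
n1 (Tomas): min(-11, -32) = -32
n2.1.1 (Tomas): min(2, 8, 48, -30) = -30
n2.1.2 (Tomas): min(20, -32) = -32
n2.1.3 (Tomas): min(38, 49, 44, -24) = -24
n2.1 (Wren): max(-30, -32, -24) = -24
n2.2.1 (Tomas): min(-4, -10) = -10
n2.2.2 (Tomas): min(-41, -48, 1, 36) = -48
n2.2.3 (Tomas): min(26, -43, 46, 7) = -43
n2.2 (Wren): max(-10, -48, -43) = -10
n2 (Tomas): min(-24, -10) = -24
r (Wren): max(-32, -24) = -24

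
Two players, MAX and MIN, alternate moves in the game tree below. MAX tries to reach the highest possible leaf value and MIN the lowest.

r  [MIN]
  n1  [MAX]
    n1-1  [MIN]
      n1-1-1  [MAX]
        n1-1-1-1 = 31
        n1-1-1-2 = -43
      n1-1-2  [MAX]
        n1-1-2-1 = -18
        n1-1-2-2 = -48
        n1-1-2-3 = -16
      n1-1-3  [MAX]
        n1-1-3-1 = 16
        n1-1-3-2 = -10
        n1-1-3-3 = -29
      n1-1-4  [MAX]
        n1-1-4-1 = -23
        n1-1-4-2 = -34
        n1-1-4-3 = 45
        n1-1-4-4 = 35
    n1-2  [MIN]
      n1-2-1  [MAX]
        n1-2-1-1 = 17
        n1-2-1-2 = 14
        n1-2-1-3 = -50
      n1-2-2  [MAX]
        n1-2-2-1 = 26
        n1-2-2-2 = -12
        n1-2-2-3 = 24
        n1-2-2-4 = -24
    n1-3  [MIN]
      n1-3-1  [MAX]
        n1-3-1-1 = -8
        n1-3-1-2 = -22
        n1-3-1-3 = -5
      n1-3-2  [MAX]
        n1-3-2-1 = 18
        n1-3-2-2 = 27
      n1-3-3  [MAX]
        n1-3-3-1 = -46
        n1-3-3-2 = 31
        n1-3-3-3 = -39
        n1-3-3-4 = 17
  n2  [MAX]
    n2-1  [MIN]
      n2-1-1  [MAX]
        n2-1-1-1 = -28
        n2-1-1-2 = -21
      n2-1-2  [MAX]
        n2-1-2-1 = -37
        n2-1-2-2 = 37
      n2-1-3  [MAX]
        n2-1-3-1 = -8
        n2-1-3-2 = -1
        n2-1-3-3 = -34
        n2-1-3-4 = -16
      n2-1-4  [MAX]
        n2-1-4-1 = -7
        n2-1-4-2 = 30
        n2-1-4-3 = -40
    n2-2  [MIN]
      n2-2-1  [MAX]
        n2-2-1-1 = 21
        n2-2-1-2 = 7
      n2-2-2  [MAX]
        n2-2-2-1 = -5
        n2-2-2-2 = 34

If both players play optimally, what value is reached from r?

17

n1-1-1 (MAX): max(31, -43) = 31
n1-1-2 (MAX): max(-18, -48, -16) = -16
n1-1-3 (MAX): max(16, -10, -29) = 16
n1-1-4 (MAX): max(-23, -34, 45, 35) = 45
n1-1 (MIN): min(31, -16, 16, 45) = -16
n1-2-1 (MAX): max(17, 14, -50) = 17
n1-2-2 (MAX): max(26, -12, 24, -24) = 26
n1-2 (MIN): min(17, 26) = 17
n1-3-1 (MAX): max(-8, -22, -5) = -5
n1-3-2 (MAX): max(18, 27) = 27
n1-3-3 (MAX): max(-46, 31, -39, 17) = 31
n1-3 (MIN): min(-5, 27, 31) = -5
n1 (MAX): max(-16, 17, -5) = 17
n2-1-1 (MAX): max(-28, -21) = -21
n2-1-2 (MAX): max(-37, 37) = 37
n2-1-3 (MAX): max(-8, -1, -34, -16) = -1
n2-1-4 (MAX): max(-7, 30, -40) = 30
n2-1 (MIN): min(-21, 37, -1, 30) = -21
n2-2-1 (MAX): max(21, 7) = 21
n2-2-2 (MAX): max(-5, 34) = 34
n2-2 (MIN): min(21, 34) = 21
n2 (MAX): max(-21, 21) = 21
r (MIN): min(17, 21) = 17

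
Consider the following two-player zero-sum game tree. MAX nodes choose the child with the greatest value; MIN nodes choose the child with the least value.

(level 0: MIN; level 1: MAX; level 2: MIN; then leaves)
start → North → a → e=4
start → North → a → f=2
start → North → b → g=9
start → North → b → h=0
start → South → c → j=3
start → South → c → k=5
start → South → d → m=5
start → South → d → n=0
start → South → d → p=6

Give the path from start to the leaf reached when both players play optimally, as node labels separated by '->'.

a (MIN): min(4, 2) = 2
b (MIN): min(9, 0) = 0
North (MAX): max(2, 0) = 2
c (MIN): min(3, 5) = 3
d (MIN): min(5, 0, 6) = 0
South (MAX): max(3, 0) = 3
start (MIN): min(2, 3) = 2
At start, MIN picks North (lowest: 2).
At North, MAX picks a (highest: 2).
At a, MIN picks f (lowest: 2).
Terminal value 2.

start -> North -> a -> f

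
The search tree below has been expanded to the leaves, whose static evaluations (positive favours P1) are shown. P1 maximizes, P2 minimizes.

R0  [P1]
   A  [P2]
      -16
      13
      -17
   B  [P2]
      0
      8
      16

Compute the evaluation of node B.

0

B (P2): min(0, 8, 16) = 0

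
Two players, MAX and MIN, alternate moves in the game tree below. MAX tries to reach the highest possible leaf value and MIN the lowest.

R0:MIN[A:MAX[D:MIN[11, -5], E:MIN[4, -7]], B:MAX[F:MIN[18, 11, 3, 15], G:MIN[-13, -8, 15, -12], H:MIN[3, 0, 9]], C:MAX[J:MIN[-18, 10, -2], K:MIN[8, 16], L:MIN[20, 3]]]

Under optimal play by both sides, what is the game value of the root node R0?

-5

D (MIN): min(11, -5) = -5
E (MIN): min(4, -7) = -7
A (MAX): max(-5, -7) = -5
F (MIN): min(18, 11, 3, 15) = 3
G (MIN): min(-13, -8, 15, -12) = -13
H (MIN): min(3, 0, 9) = 0
B (MAX): max(3, -13, 0) = 3
J (MIN): min(-18, 10, -2) = -18
K (MIN): min(8, 16) = 8
L (MIN): min(20, 3) = 3
C (MAX): max(-18, 8, 3) = 8
R0 (MIN): min(-5, 3, 8) = -5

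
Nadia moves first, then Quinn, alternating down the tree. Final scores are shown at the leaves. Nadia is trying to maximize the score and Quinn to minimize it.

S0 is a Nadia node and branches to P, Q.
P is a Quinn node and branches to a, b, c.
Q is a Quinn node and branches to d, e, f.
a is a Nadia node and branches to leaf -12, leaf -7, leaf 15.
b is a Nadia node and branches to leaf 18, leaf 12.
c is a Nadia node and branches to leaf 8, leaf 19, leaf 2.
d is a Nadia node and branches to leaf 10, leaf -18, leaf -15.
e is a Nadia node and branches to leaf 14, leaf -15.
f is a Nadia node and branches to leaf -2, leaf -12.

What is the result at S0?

15

a (Nadia): max(-12, -7, 15) = 15
b (Nadia): max(18, 12) = 18
c (Nadia): max(8, 19, 2) = 19
P (Quinn): min(15, 18, 19) = 15
d (Nadia): max(10, -18, -15) = 10
e (Nadia): max(14, -15) = 14
f (Nadia): max(-2, -12) = -2
Q (Quinn): min(10, 14, -2) = -2
S0 (Nadia): max(15, -2) = 15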